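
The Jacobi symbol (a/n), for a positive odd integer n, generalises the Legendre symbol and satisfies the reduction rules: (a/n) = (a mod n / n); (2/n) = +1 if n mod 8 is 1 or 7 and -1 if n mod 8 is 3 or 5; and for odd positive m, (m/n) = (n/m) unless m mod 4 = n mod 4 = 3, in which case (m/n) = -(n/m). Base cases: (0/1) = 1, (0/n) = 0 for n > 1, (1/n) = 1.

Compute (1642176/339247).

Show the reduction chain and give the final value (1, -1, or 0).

(1642176/339247): 1642176 mod 339247 = 285188, so (1642176/339247) = (285188/339247)
factor out 2^2: 285188 = 2^2·71297; with 339247 mod 8 = 7, (2/339247) = +1; sign now +1; continue with (71297/339247)
flip (71297/339247) -> (339247/71297): both odd, 71297 mod 4 = 1, 339247 mod 4 = 3, so the flip contributes +1; sign now +1
(339247/71297): 339247 mod 71297 = 54059, so (339247/71297) = (54059/71297)
flip (54059/71297) -> (71297/54059): both odd, 54059 mod 4 = 3, 71297 mod 4 = 1, so the flip contributes +1; sign now +1
(71297/54059): 71297 mod 54059 = 17238, so (71297/54059) = (17238/54059)
factor out 2^1: 17238 = 2^1·8619; with 54059 mod 8 = 3, (2/54059) = -1; sign now -1; continue with (8619/54059)
flip (8619/54059) -> (54059/8619): both odd, 8619 mod 4 = 3, 54059 mod 4 = 3, so the flip contributes -1; sign now +1
(54059/8619): 54059 mod 8619 = 2345, so (54059/8619) = (2345/8619)
flip (2345/8619) -> (8619/2345): both odd, 2345 mod 4 = 1, 8619 mod 4 = 3, so the flip contributes +1; sign now +1
(8619/2345): 8619 mod 2345 = 1584, so (8619/2345) = (1584/2345)
factor out 2^4: 1584 = 2^4·99; with 2345 mod 8 = 1, (2/2345) = +1; sign now +1; continue with (99/2345)
flip (99/2345) -> (2345/99): both odd, 99 mod 4 = 3, 2345 mod 4 = 1, so the flip contributes +1; sign now +1
(2345/99): 2345 mod 99 = 68, so (2345/99) = (68/99)
factor out 2^2: 68 = 2^2·17; with 99 mod 8 = 3, (2/99) = -1; sign now +1; continue with (17/99)
flip (17/99) -> (99/17): both odd, 17 mod 4 = 1, 99 mod 4 = 3, so the flip contributes +1; sign now +1
(99/17): 99 mod 17 = 14, so (99/17) = (14/17)
factor out 2^1: 14 = 2^1·7; with 17 mod 8 = 1, (2/17) = +1; sign now +1; continue with (7/17)
flip (7/17) -> (17/7): both odd, 7 mod 4 = 3, 17 mod 4 = 1, so the flip contributes +1; sign now +1
(17/7): 17 mod 7 = 3, so (17/7) = (3/7)
flip (3/7) -> (7/3): both odd, 3 mod 4 = 3, 7 mod 4 = 3, so the flip contributes -1; sign now -1
(7/3): 7 mod 3 = 1, so (7/3) = (1/3)
reached (1/3) = 1, so the symbol is -1

-1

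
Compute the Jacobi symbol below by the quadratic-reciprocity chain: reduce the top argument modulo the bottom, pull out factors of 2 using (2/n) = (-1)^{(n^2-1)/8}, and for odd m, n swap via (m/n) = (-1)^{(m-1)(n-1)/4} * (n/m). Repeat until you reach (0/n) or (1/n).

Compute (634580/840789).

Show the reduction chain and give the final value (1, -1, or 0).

1

factor out 2^2: 634580 = 2^2·158645; with 840789 mod 8 = 5, (2/840789) = -1; sign now +1; continue with (158645/840789)
flip (158645/840789) -> (840789/158645): both odd, 158645 mod 4 = 1, 840789 mod 4 = 1, so the flip contributes +1; sign now +1
(840789/158645): 840789 mod 158645 = 47564, so (840789/158645) = (47564/158645)
factor out 2^2: 47564 = 2^2·11891; with 158645 mod 8 = 5, (2/158645) = -1; sign now +1; continue with (11891/158645)
flip (11891/158645) -> (158645/11891): both odd, 11891 mod 4 = 3, 158645 mod 4 = 1, so the flip contributes +1; sign now +1
(158645/11891): 158645 mod 11891 = 4062, so (158645/11891) = (4062/11891)
factor out 2^1: 4062 = 2^1·2031; with 11891 mod 8 = 3, (2/11891) = -1; sign now -1; continue with (2031/11891)
flip (2031/11891) -> (11891/2031): both odd, 2031 mod 4 = 3, 11891 mod 4 = 3, so the flip contributes -1; sign now +1
(11891/2031): 11891 mod 2031 = 1736, so (11891/2031) = (1736/2031)
factor out 2^3: 1736 = 2^3·217; with 2031 mod 8 = 7, (2/2031) = +1; sign now +1; continue with (217/2031)
flip (217/2031) -> (2031/217): both odd, 217 mod 4 = 1, 2031 mod 4 = 3, so the flip contributes +1; sign now +1
(2031/217): 2031 mod 217 = 78, so (2031/217) = (78/217)
factor out 2^1: 78 = 2^1·39; with 217 mod 8 = 1, (2/217) = +1; sign now +1; continue with (39/217)
flip (39/217) -> (217/39): both odd, 39 mod 4 = 3, 217 mod 4 = 1, so the flip contributes +1; sign now +1
(217/39): 217 mod 39 = 22, so (217/39) = (22/39)
factor out 2^1: 22 = 2^1·11; with 39 mod 8 = 7, (2/39) = +1; sign now +1; continue with (11/39)
flip (11/39) -> (39/11): both odd, 11 mod 4 = 3, 39 mod 4 = 3, so the flip contributes -1; sign now -1
(39/11): 39 mod 11 = 6, so (39/11) = (6/11)
factor out 2^1: 6 = 2^1·3; with 11 mod 8 = 3, (2/11) = -1; sign now +1; continue with (3/11)
flip (3/11) -> (11/3): both odd, 3 mod 4 = 3, 11 mod 4 = 3, so the flip contributes -1; sign now -1
(11/3): 11 mod 3 = 2, so (11/3) = (2/3)
factor out 2^1: 2 = 2^1·1; with 3 mod 8 = 3, (2/3) = -1; sign now +1; continue with (1/3)
reached (1/3) = 1, so the symbol is +1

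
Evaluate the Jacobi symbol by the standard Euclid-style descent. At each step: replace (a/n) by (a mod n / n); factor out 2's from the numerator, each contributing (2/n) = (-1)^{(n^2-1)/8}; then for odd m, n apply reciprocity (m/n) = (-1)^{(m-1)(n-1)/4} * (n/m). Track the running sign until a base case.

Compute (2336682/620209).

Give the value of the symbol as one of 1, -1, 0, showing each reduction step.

-1

(2336682/620209) = (476055/620209)   [reduce mod 620209]
reciprocity: (476055/620209) = +1·(620209/476055) since 476055 mod 4 = 3, 620209 mod 4 = 1; sign now +1
(620209/476055) = (144154/476055)   [reduce mod 476055]
144154 = 2^1·72077; (2/476055) = +1 since 476055 mod 8 = 7, so (144154/476055) = (+1)^1·(72077/476055); sign now +1
reciprocity: (72077/476055) = +1·(476055/72077) since 72077 mod 4 = 1, 476055 mod 4 = 3; sign now +1
(476055/72077) = (43593/72077)   [reduce mod 72077]
reciprocity: (43593/72077) = +1·(72077/43593) since 43593 mod 4 = 1, 72077 mod 4 = 1; sign now +1
(72077/43593) = (28484/43593)   [reduce mod 43593]
28484 = 2^2·7121; (2/43593) = +1 since 43593 mod 8 = 1, so (28484/43593) = (+1)^2·(7121/43593); sign now +1
reciprocity: (7121/43593) = +1·(43593/7121) since 7121 mod 4 = 1, 43593 mod 4 = 1; sign now +1
(43593/7121) = (867/7121)   [reduce mod 7121]
reciprocity: (867/7121) = +1·(7121/867) since 867 mod 4 = 3, 7121 mod 4 = 1; sign now +1
(7121/867) = (185/867)   [reduce mod 867]
reciprocity: (185/867) = +1·(867/185) since 185 mod 4 = 1, 867 mod 4 = 3; sign now +1
(867/185) = (127/185)   [reduce mod 185]
reciprocity: (127/185) = +1·(185/127) since 127 mod 4 = 3, 185 mod 4 = 1; sign now +1
(185/127) = (58/127)   [reduce mod 127]
58 = 2^1·29; (2/127) = +1 since 127 mod 8 = 7, so (58/127) = (+1)^1·(29/127); sign now +1
reciprocity: (29/127) = +1·(127/29) since 29 mod 4 = 1, 127 mod 4 = 3; sign now +1
(127/29) = (11/29)   [reduce mod 29]
reciprocity: (11/29) = +1·(29/11) since 11 mod 4 = 3, 29 mod 4 = 1; sign now +1
(29/11) = (7/11)   [reduce mod 11]
reciprocity: (7/11) = -1·(11/7) since 7 mod 4 = 3, 11 mod 4 = 3; sign now -1
(11/7) = (4/7)   [reduce mod 7]
4 = 2^2·1; (2/7) = +1 since 7 mod 8 = 7, so (4/7) = (+1)^2·(1/7); sign now -1
(1/7) = 1; final value = sign = -1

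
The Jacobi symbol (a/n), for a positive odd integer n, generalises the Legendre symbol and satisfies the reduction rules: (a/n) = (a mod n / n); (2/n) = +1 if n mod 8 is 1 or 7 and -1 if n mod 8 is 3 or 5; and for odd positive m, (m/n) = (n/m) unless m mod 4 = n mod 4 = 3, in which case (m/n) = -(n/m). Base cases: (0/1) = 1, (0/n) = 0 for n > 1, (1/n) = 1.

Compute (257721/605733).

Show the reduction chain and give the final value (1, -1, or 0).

flip (257721/605733) -> (605733/257721): both odd, 257721 mod 4 = 1, 605733 mod 4 = 1, so the flip contributes +1; sign now +1
(605733/257721): 605733 mod 257721 = 90291, so (605733/257721) = (90291/257721)
flip (90291/257721) -> (257721/90291): both odd, 90291 mod 4 = 3, 257721 mod 4 = 1, so the flip contributes +1; sign now +1
(257721/90291): 257721 mod 90291 = 77139, so (257721/90291) = (77139/90291)
flip (77139/90291) -> (90291/77139): both odd, 77139 mod 4 = 3, 90291 mod 4 = 3, so the flip contributes -1; sign now -1
(90291/77139): 90291 mod 77139 = 13152, so (90291/77139) = (13152/77139)
factor out 2^5: 13152 = 2^5·411; with 77139 mod 8 = 3, (2/77139) = -1; sign now +1; continue with (411/77139)
flip (411/77139) -> (77139/411): both odd, 411 mod 4 = 3, 77139 mod 4 = 3, so the flip contributes -1; sign now -1
(77139/411): 77139 mod 411 = 282, so (77139/411) = (282/411)
factor out 2^1: 282 = 2^1·141; with 411 mod 8 = 3, (2/411) = -1; sign now +1; continue with (141/411)
flip (141/411) -> (411/141): both odd, 141 mod 4 = 1, 411 mod 4 = 3, so the flip contributes +1; sign now +1
(411/141): 411 mod 141 = 129, so (411/141) = (129/141)
flip (129/141) -> (141/129): both odd, 129 mod 4 = 1, 141 mod 4 = 1, so the flip contributes +1; sign now +1
(141/129): 141 mod 129 = 12, so (141/129) = (12/129)
factor out 2^2: 12 = 2^2·3; with 129 mod 8 = 1, (2/129) = +1; sign now +1; continue with (3/129)
flip (3/129) -> (129/3): both odd, 3 mod 4 = 3, 129 mod 4 = 1, so the flip contributes +1; sign now +1
(129/3): 129 mod 3 = 0, so (129/3) = (0/3)
reached (0/3); gcd(a, n) > 1, so (0/3) = 0 and the symbol is 0

0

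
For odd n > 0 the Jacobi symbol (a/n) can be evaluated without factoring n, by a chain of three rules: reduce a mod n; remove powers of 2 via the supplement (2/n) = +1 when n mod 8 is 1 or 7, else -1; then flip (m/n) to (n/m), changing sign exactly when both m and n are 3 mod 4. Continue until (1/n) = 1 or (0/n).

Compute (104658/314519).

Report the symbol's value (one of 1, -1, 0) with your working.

104658 = 2^1·52329; (2/314519) = +1 since 314519 mod 8 = 7, so (104658/314519) = (+1)^1·(52329/314519); sign now +1
reciprocity: (52329/314519) = +1·(314519/52329) since 52329 mod 4 = 1, 314519 mod 4 = 3; sign now +1
(314519/52329) = (545/52329)   [reduce mod 52329]
reciprocity: (545/52329) = +1·(52329/545) since 545 mod 4 = 1, 52329 mod 4 = 1; sign now +1
(52329/545) = (9/545)   [reduce mod 545]
reciprocity: (9/545) = +1·(545/9) since 9 mod 4 = 1, 545 mod 4 = 1; sign now +1
(545/9) = (5/9)   [reduce mod 9]
reciprocity: (5/9) = +1·(9/5) since 5 mod 4 = 1, 9 mod 4 = 1; sign now +1
(9/5) = (4/5)   [reduce mod 5]
4 = 2^2·1; (2/5) = -1 since 5 mod 8 = 5, so (4/5) = (-1)^2·(1/5); sign now +1
(1/5) = 1; final value = sign = +1

1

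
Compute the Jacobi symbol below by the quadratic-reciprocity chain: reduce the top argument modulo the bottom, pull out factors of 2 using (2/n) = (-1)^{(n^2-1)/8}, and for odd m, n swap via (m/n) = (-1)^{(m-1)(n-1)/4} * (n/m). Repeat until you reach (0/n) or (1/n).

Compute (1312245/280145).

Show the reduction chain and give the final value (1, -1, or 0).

(1312245/280145) = (191665/280145)   [reduce mod 280145]
reciprocity: (191665/280145) = +1·(280145/191665) since 191665 mod 4 = 1, 280145 mod 4 = 1; sign now +1
(280145/191665) = (88480/191665)   [reduce mod 191665]
88480 = 2^5·2765; (2/191665) = +1 since 191665 mod 8 = 1, so (88480/191665) = (+1)^5·(2765/191665); sign now +1
reciprocity: (2765/191665) = +1·(191665/2765) since 2765 mod 4 = 1, 191665 mod 4 = 1; sign now +1
(191665/2765) = (880/2765)   [reduce mod 2765]
880 = 2^4·55; (2/2765) = -1 since 2765 mod 8 = 5, so (880/2765) = (-1)^4·(55/2765); sign now +1
reciprocity: (55/2765) = +1·(2765/55) since 55 mod 4 = 3, 2765 mod 4 = 1; sign now +1
(2765/55) = (15/55)   [reduce mod 55]
reciprocity: (15/55) = -1·(55/15) since 15 mod 4 = 3, 55 mod 4 = 3; sign now -1
(55/15) = (10/15)   [reduce mod 15]
10 = 2^1·5; (2/15) = +1 since 15 mod 8 = 7, so (10/15) = (+1)^1·(5/15); sign now -1
reciprocity: (5/15) = +1·(15/5) since 5 mod 4 = 1, 15 mod 4 = 3; sign now -1
(15/5) = (0/5)   [reduce mod 5]
(0/5) = 0   [gcd(a, n) > 1]; final value = 0

0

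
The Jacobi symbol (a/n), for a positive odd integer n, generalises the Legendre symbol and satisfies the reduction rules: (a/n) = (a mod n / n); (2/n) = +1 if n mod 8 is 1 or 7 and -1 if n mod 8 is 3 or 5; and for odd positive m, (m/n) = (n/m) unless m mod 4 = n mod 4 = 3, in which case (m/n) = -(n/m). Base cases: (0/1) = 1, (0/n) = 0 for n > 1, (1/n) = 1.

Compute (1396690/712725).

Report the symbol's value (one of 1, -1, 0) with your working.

0

(1396690/712725): 1396690 mod 712725 = 683965, so (1396690/712725) = (683965/712725)
flip (683965/712725) -> (712725/683965): both odd, 683965 mod 4 = 1, 712725 mod 4 = 1, so the flip contributes +1; sign now +1
(712725/683965): 712725 mod 683965 = 28760, so (712725/683965) = (28760/683965)
factor out 2^3: 28760 = 2^3·3595; with 683965 mod 8 = 5, (2/683965) = -1; sign now -1; continue with (3595/683965)
flip (3595/683965) -> (683965/3595): both odd, 3595 mod 4 = 3, 683965 mod 4 = 1, so the flip contributes +1; sign now -1
(683965/3595): 683965 mod 3595 = 915, so (683965/3595) = (915/3595)
flip (915/3595) -> (3595/915): both odd, 915 mod 4 = 3, 3595 mod 4 = 3, so the flip contributes -1; sign now +1
(3595/915): 3595 mod 915 = 850, so (3595/915) = (850/915)
factor out 2^1: 850 = 2^1·425; with 915 mod 8 = 3, (2/915) = -1; sign now -1; continue with (425/915)
flip (425/915) -> (915/425): both odd, 425 mod 4 = 1, 915 mod 4 = 3, so the flip contributes +1; sign now -1
(915/425): 915 mod 425 = 65, so (915/425) = (65/425)
flip (65/425) -> (425/65): both odd, 65 mod 4 = 1, 425 mod 4 = 1, so the flip contributes +1; sign now -1
(425/65): 425 mod 65 = 35, so (425/65) = (35/65)
flip (35/65) -> (65/35): both odd, 35 mod 4 = 3, 65 mod 4 = 1, so the flip contributes +1; sign now -1
(65/35): 65 mod 35 = 30, so (65/35) = (30/35)
factor out 2^1: 30 = 2^1·15; with 35 mod 8 = 3, (2/35) = -1; sign now +1; continue with (15/35)
flip (15/35) -> (35/15): both odd, 15 mod 4 = 3, 35 mod 4 = 3, so the flip contributes -1; sign now -1
(35/15): 35 mod 15 = 5, so (35/15) = (5/15)
flip (5/15) -> (15/5): both odd, 5 mod 4 = 1, 15 mod 4 = 3, so the flip contributes +1; sign now -1
(15/5): 15 mod 5 = 0, so (15/5) = (0/5)
reached (0/5); gcd(a, n) > 1, so (0/5) = 0 and the symbol is 0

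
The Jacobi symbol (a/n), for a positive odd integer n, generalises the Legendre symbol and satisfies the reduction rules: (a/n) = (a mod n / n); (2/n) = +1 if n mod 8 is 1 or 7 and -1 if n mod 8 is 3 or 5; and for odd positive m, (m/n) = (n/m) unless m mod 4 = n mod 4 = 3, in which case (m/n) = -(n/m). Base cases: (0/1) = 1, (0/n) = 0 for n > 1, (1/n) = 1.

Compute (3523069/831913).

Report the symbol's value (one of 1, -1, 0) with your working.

-1

(3523069/831913): 3523069 mod 831913 = 195417, so (3523069/831913) = (195417/831913)
flip (195417/831913) -> (831913/195417): both odd, 195417 mod 4 = 1, 831913 mod 4 = 1, so the flip contributes +1; sign now +1
(831913/195417): 831913 mod 195417 = 50245, so (831913/195417) = (50245/195417)
flip (50245/195417) -> (195417/50245): both odd, 50245 mod 4 = 1, 195417 mod 4 = 1, so the flip contributes +1; sign now +1
(195417/50245): 195417 mod 50245 = 44682, so (195417/50245) = (44682/50245)
factor out 2^1: 44682 = 2^1·22341; with 50245 mod 8 = 5, (2/50245) = -1; sign now -1; continue with (22341/50245)
flip (22341/50245) -> (50245/22341): both odd, 22341 mod 4 = 1, 50245 mod 4 = 1, so the flip contributes +1; sign now -1
(50245/22341): 50245 mod 22341 = 5563, so (50245/22341) = (5563/22341)
flip (5563/22341) -> (22341/5563): both odd, 5563 mod 4 = 3, 22341 mod 4 = 1, so the flip contributes +1; sign now -1
(22341/5563): 22341 mod 5563 = 89, so (22341/5563) = (89/5563)
flip (89/5563) -> (5563/89): both odd, 89 mod 4 = 1, 5563 mod 4 = 3, so the flip contributes +1; sign now -1
(5563/89): 5563 mod 89 = 45, so (5563/89) = (45/89)
flip (45/89) -> (89/45): both odd, 45 mod 4 = 1, 89 mod 4 = 1, so the flip contributes +1; sign now -1
(89/45): 89 mod 45 = 44, so (89/45) = (44/45)
factor out 2^2: 44 = 2^2·11; with 45 mod 8 = 5, (2/45) = -1; sign now -1; continue with (11/45)
flip (11/45) -> (45/11): both odd, 11 mod 4 = 3, 45 mod 4 = 1, so the flip contributes +1; sign now -1
(45/11): 45 mod 11 = 1, so (45/11) = (1/11)
reached (1/11) = 1, so the symbol is -1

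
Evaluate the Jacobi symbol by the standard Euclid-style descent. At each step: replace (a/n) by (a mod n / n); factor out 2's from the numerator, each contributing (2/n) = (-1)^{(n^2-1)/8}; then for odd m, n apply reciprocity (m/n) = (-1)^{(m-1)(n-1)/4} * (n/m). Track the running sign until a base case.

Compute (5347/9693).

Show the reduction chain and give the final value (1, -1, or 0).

1

flip (5347/9693) -> (9693/5347): both odd, 5347 mod 4 = 3, 9693 mod 4 = 1, so the flip contributes +1; sign now +1
(9693/5347): 9693 mod 5347 = 4346, so (9693/5347) = (4346/5347)
factor out 2^1: 4346 = 2^1·2173; with 5347 mod 8 = 3, (2/5347) = -1; sign now -1; continue with (2173/5347)
flip (2173/5347) -> (5347/2173): both odd, 2173 mod 4 = 1, 5347 mod 4 = 3, so the flip contributes +1; sign now -1
(5347/2173): 5347 mod 2173 = 1001, so (5347/2173) = (1001/2173)
flip (1001/2173) -> (2173/1001): both odd, 1001 mod 4 = 1, 2173 mod 4 = 1, so the flip contributes +1; sign now -1
(2173/1001): 2173 mod 1001 = 171, so (2173/1001) = (171/1001)
flip (171/1001) -> (1001/171): both odd, 171 mod 4 = 3, 1001 mod 4 = 1, so the flip contributes +1; sign now -1
(1001/171): 1001 mod 171 = 146, so (1001/171) = (146/171)
factor out 2^1: 146 = 2^1·73; with 171 mod 8 = 3, (2/171) = -1; sign now +1; continue with (73/171)
flip (73/171) -> (171/73): both odd, 73 mod 4 = 1, 171 mod 4 = 3, so the flip contributes +1; sign now +1
(171/73): 171 mod 73 = 25, so (171/73) = (25/73)
flip (25/73) -> (73/25): both odd, 25 mod 4 = 1, 73 mod 4 = 1, so the flip contributes +1; sign now +1
(73/25): 73 mod 25 = 23, so (73/25) = (23/25)
flip (23/25) -> (25/23): both odd, 23 mod 4 = 3, 25 mod 4 = 1, so the flip contributes +1; sign now +1
(25/23): 25 mod 23 = 2, so (25/23) = (2/23)
factor out 2^1: 2 = 2^1·1; with 23 mod 8 = 7, (2/23) = +1; sign now +1; continue with (1/23)
reached (1/23) = 1, so the symbol is +1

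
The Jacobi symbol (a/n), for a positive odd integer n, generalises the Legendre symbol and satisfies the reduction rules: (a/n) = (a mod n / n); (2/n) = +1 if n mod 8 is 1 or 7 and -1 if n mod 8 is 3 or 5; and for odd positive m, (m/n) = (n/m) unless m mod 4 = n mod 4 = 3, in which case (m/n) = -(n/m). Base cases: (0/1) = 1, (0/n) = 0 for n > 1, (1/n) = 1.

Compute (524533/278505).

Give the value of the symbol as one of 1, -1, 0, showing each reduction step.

1

(524533/278505) = (246028/278505)   [reduce mod 278505]
246028 = 2^2·61507; (2/278505) = +1 since 278505 mod 8 = 1, so (246028/278505) = (+1)^2·(61507/278505); sign now +1
reciprocity: (61507/278505) = +1·(278505/61507) since 61507 mod 4 = 3, 278505 mod 4 = 1; sign now +1
(278505/61507) = (32477/61507)   [reduce mod 61507]
reciprocity: (32477/61507) = +1·(61507/32477) since 32477 mod 4 = 1, 61507 mod 4 = 3; sign now +1
(61507/32477) = (29030/32477)   [reduce mod 32477]
29030 = 2^1·14515; (2/32477) = -1 since 32477 mod 8 = 5, so (29030/32477) = (-1)^1·(14515/32477); sign now -1
reciprocity: (14515/32477) = +1·(32477/14515) since 14515 mod 4 = 3, 32477 mod 4 = 1; sign now -1
(32477/14515) = (3447/14515)   [reduce mod 14515]
reciprocity: (3447/14515) = -1·(14515/3447) since 3447 mod 4 = 3, 14515 mod 4 = 3; sign now +1
(14515/3447) = (727/3447)   [reduce mod 3447]
reciprocity: (727/3447) = -1·(3447/727) since 727 mod 4 = 3, 3447 mod 4 = 3; sign now -1
(3447/727) = (539/727)   [reduce mod 727]
reciprocity: (539/727) = -1·(727/539) since 539 mod 4 = 3, 727 mod 4 = 3; sign now +1
(727/539) = (188/539)   [reduce mod 539]
188 = 2^2·47; (2/539) = -1 since 539 mod 8 = 3, so (188/539) = (-1)^2·(47/539); sign now +1
reciprocity: (47/539) = -1·(539/47) since 47 mod 4 = 3, 539 mod 4 = 3; sign now -1
(539/47) = (22/47)   [reduce mod 47]
22 = 2^1·11; (2/47) = +1 since 47 mod 8 = 7, so (22/47) = (+1)^1·(11/47); sign now -1
reciprocity: (11/47) = -1·(47/11) since 11 mod 4 = 3, 47 mod 4 = 3; sign now +1
(47/11) = (3/11)   [reduce mod 11]
reciprocity: (3/11) = -1·(11/3) since 3 mod 4 = 3, 11 mod 4 = 3; sign now -1
(11/3) = (2/3)   [reduce mod 3]
2 = 2^1·1; (2/3) = -1 since 3 mod 8 = 3, so (2/3) = (-1)^1·(1/3); sign now +1
(1/3) = 1; final value = sign = +1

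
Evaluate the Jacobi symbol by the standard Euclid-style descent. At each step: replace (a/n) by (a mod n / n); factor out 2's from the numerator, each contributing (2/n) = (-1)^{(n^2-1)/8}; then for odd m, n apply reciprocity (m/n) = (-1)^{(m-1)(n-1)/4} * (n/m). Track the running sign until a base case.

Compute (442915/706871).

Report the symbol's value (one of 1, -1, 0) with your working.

0

reciprocity: (442915/706871) = -1·(706871/442915) since 442915 mod 4 = 3, 706871 mod 4 = 3; sign now -1
(706871/442915) = (263956/442915)   [reduce mod 442915]
263956 = 2^2·65989; (2/442915) = -1 since 442915 mod 8 = 3, so (263956/442915) = (-1)^2·(65989/442915); sign now -1
reciprocity: (65989/442915) = +1·(442915/65989) since 65989 mod 4 = 1, 442915 mod 4 = 3; sign now -1
(442915/65989) = (46981/65989)   [reduce mod 65989]
reciprocity: (46981/65989) = +1·(65989/46981) since 46981 mod 4 = 1, 65989 mod 4 = 1; sign now -1
(65989/46981) = (19008/46981)   [reduce mod 46981]
19008 = 2^6·297; (2/46981) = -1 since 46981 mod 8 = 5, so (19008/46981) = (-1)^6·(297/46981); sign now -1
reciprocity: (297/46981) = +1·(46981/297) since 297 mod 4 = 1, 46981 mod 4 = 1; sign now -1
(46981/297) = (55/297)   [reduce mod 297]
reciprocity: (55/297) = +1·(297/55) since 55 mod 4 = 3, 297 mod 4 = 1; sign now -1
(297/55) = (22/55)   [reduce mod 55]
22 = 2^1·11; (2/55) = +1 since 55 mod 8 = 7, so (22/55) = (+1)^1·(11/55); sign now -1
reciprocity: (11/55) = -1·(55/11) since 11 mod 4 = 3, 55 mod 4 = 3; sign now +1
(55/11) = (0/11)   [reduce mod 11]
(0/11) = 0   [gcd(a, n) > 1]; final value = 0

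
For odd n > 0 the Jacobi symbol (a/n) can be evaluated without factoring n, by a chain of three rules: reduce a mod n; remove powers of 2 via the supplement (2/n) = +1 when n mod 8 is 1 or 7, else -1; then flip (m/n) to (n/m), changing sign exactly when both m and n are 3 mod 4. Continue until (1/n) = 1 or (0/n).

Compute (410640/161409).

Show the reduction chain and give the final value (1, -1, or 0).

(410640/161409): 410640 mod 161409 = 87822, so (410640/161409) = (87822/161409)
factor out 2^1: 87822 = 2^1·43911; with 161409 mod 8 = 1, (2/161409) = +1; sign now +1; continue with (43911/161409)
flip (43911/161409) -> (161409/43911): both odd, 43911 mod 4 = 3, 161409 mod 4 = 1, so the flip contributes +1; sign now +1
(161409/43911): 161409 mod 43911 = 29676, so (161409/43911) = (29676/43911)
factor out 2^2: 29676 = 2^2·7419; with 43911 mod 8 = 7, (2/43911) = +1; sign now +1; continue with (7419/43911)
flip (7419/43911) -> (43911/7419): both odd, 7419 mod 4 = 3, 43911 mod 4 = 3, so the flip contributes -1; sign now -1
(43911/7419): 43911 mod 7419 = 6816, so (43911/7419) = (6816/7419)
factor out 2^5: 6816 = 2^5·213; with 7419 mod 8 = 3, (2/7419) = -1; sign now +1; continue with (213/7419)
flip (213/7419) -> (7419/213): both odd, 213 mod 4 = 1, 7419 mod 4 = 3, so the flip contributes +1; sign now +1
(7419/213): 7419 mod 213 = 177, so (7419/213) = (177/213)
flip (177/213) -> (213/177): both odd, 177 mod 4 = 1, 213 mod 4 = 1, so the flip contributes +1; sign now +1
(213/177): 213 mod 177 = 36, so (213/177) = (36/177)
factor out 2^2: 36 = 2^2·9; with 177 mod 8 = 1, (2/177) = +1; sign now +1; continue with (9/177)
flip (9/177) -> (177/9): both odd, 9 mod 4 = 1, 177 mod 4 = 1, so the flip contributes +1; sign now +1
(177/9): 177 mod 9 = 6, so (177/9) = (6/9)
factor out 2^1: 6 = 2^1·3; with 9 mod 8 = 1, (2/9) = +1; sign now +1; continue with (3/9)
flip (3/9) -> (9/3): both odd, 3 mod 4 = 3, 9 mod 4 = 1, so the flip contributes +1; sign now +1
(9/3): 9 mod 3 = 0, so (9/3) = (0/3)
reached (0/3); gcd(a, n) > 1, so (0/3) = 0 and the symbol is 0

0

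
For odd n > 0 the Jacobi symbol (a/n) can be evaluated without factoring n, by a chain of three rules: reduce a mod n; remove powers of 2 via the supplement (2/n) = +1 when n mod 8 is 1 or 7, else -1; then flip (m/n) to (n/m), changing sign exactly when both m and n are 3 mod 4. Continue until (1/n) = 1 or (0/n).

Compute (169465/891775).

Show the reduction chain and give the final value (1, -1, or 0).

0

flip (169465/891775) -> (891775/169465): both odd, 169465 mod 4 = 1, 891775 mod 4 = 3, so the flip contributes +1; sign now +1
(891775/169465): 891775 mod 169465 = 44450, so (891775/169465) = (44450/169465)
factor out 2^1: 44450 = 2^1·22225; with 169465 mod 8 = 1, (2/169465) = +1; sign now +1; continue with (22225/169465)
flip (22225/169465) -> (169465/22225): both odd, 22225 mod 4 = 1, 169465 mod 4 = 1, so the flip contributes +1; sign now +1
(169465/22225): 169465 mod 22225 = 13890, so (169465/22225) = (13890/22225)
factor out 2^1: 13890 = 2^1·6945; with 22225 mod 8 = 1, (2/22225) = +1; sign now +1; continue with (6945/22225)
flip (6945/22225) -> (22225/6945): both odd, 6945 mod 4 = 1, 22225 mod 4 = 1, so the flip contributes +1; sign now +1
(22225/6945): 22225 mod 6945 = 1390, so (22225/6945) = (1390/6945)
factor out 2^1: 1390 = 2^1·695; with 6945 mod 8 = 1, (2/6945) = +1; sign now +1; continue with (695/6945)
flip (695/6945) -> (6945/695): both odd, 695 mod 4 = 3, 6945 mod 4 = 1, so the flip contributes +1; sign now +1
(6945/695): 6945 mod 695 = 690, so (6945/695) = (690/695)
factor out 2^1: 690 = 2^1·345; with 695 mod 8 = 7, (2/695) = +1; sign now +1; continue with (345/695)
flip (345/695) -> (695/345): both odd, 345 mod 4 = 1, 695 mod 4 = 3, so the flip contributes +1; sign now +1
(695/345): 695 mod 345 = 5, so (695/345) = (5/345)
flip (5/345) -> (345/5): both odd, 5 mod 4 = 1, 345 mod 4 = 1, so the flip contributes +1; sign now +1
(345/5): 345 mod 5 = 0, so (345/5) = (0/5)
reached (0/5); gcd(a, n) > 1, so (0/5) = 0 and the symbol is 0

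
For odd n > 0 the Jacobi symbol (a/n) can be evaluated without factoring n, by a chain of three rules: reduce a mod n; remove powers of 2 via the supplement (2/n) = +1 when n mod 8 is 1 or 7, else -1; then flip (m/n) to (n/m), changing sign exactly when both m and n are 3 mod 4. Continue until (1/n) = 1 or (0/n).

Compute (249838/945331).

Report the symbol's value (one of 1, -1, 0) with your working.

factor out 2^1: 249838 = 2^1·124919; with 945331 mod 8 = 3, (2/945331) = -1; sign now -1; continue with (124919/945331)
flip (124919/945331) -> (945331/124919): both odd, 124919 mod 4 = 3, 945331 mod 4 = 3, so the flip contributes -1; sign now +1
(945331/124919): 945331 mod 124919 = 70898, so (945331/124919) = (70898/124919)
factor out 2^1: 70898 = 2^1·35449; with 124919 mod 8 = 7, (2/124919) = +1; sign now +1; continue with (35449/124919)
flip (35449/124919) -> (124919/35449): both odd, 35449 mod 4 = 1, 124919 mod 4 = 3, so the flip contributes +1; sign now +1
(124919/35449): 124919 mod 35449 = 18572, so (124919/35449) = (18572/35449)
factor out 2^2: 18572 = 2^2·4643; with 35449 mod 8 = 1, (2/35449) = +1; sign now +1; continue with (4643/35449)
flip (4643/35449) -> (35449/4643): both odd, 4643 mod 4 = 3, 35449 mod 4 = 1, so the flip contributes +1; sign now +1
(35449/4643): 35449 mod 4643 = 2948, so (35449/4643) = (2948/4643)
factor out 2^2: 2948 = 2^2·737; with 4643 mod 8 = 3, (2/4643) = -1; sign now +1; continue with (737/4643)
flip (737/4643) -> (4643/737): both odd, 737 mod 4 = 1, 4643 mod 4 = 3, so the flip contributes +1; sign now +1
(4643/737): 4643 mod 737 = 221, so (4643/737) = (221/737)
flip (221/737) -> (737/221): both odd, 221 mod 4 = 1, 737 mod 4 = 1, so the flip contributes +1; sign now +1
(737/221): 737 mod 221 = 74, so (737/221) = (74/221)
factor out 2^1: 74 = 2^1·37; with 221 mod 8 = 5, (2/221) = -1; sign now -1; continue with (37/221)
flip (37/221) -> (221/37): both odd, 37 mod 4 = 1, 221 mod 4 = 1, so the flip contributes +1; sign now -1
(221/37): 221 mod 37 = 36, so (221/37) = (36/37)
factor out 2^2: 36 = 2^2·9; with 37 mod 8 = 5, (2/37) = -1; sign now -1; continue with (9/37)
flip (9/37) -> (37/9): both odd, 9 mod 4 = 1, 37 mod 4 = 1, so the flip contributes +1; sign now -1
(37/9): 37 mod 9 = 1, so (37/9) = (1/9)
reached (1/9) = 1, so the symbol is -1

-1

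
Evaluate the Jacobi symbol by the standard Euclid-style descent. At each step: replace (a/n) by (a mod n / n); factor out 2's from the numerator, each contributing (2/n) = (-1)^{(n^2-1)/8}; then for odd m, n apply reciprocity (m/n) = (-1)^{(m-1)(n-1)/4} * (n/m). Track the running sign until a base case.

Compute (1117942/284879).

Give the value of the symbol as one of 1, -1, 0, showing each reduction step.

(1117942/284879): 1117942 mod 284879 = 263305, so (1117942/284879) = (263305/284879)
flip (263305/284879) -> (284879/263305): both odd, 263305 mod 4 = 1, 284879 mod 4 = 3, so the flip contributes +1; sign now +1
(284879/263305): 284879 mod 263305 = 21574, so (284879/263305) = (21574/263305)
factor out 2^1: 21574 = 2^1·10787; with 263305 mod 8 = 1, (2/263305) = +1; sign now +1; continue with (10787/263305)
flip (10787/263305) -> (263305/10787): both odd, 10787 mod 4 = 3, 263305 mod 4 = 1, so the flip contributes +1; sign now +1
(263305/10787): 263305 mod 10787 = 4417, so (263305/10787) = (4417/10787)
flip (4417/10787) -> (10787/4417): both odd, 4417 mod 4 = 1, 10787 mod 4 = 3, so the flip contributes +1; sign now +1
(10787/4417): 10787 mod 4417 = 1953, so (10787/4417) = (1953/4417)
flip (1953/4417) -> (4417/1953): both odd, 1953 mod 4 = 1, 4417 mod 4 = 1, so the flip contributes +1; sign now +1
(4417/1953): 4417 mod 1953 = 511, so (4417/1953) = (511/1953)
flip (511/1953) -> (1953/511): both odd, 511 mod 4 = 3, 1953 mod 4 = 1, so the flip contributes +1; sign now +1
(1953/511): 1953 mod 511 = 420, so (1953/511) = (420/511)
factor out 2^2: 420 = 2^2·105; with 511 mod 8 = 7, (2/511) = +1; sign now +1; continue with (105/511)
flip (105/511) -> (511/105): both odd, 105 mod 4 = 1, 511 mod 4 = 3, so the flip contributes +1; sign now +1
(511/105): 511 mod 105 = 91, so (511/105) = (91/105)
flip (91/105) -> (105/91): both odd, 91 mod 4 = 3, 105 mod 4 = 1, so the flip contributes +1; sign now +1
(105/91): 105 mod 91 = 14, so (105/91) = (14/91)
factor out 2^1: 14 = 2^1·7; with 91 mod 8 = 3, (2/91) = -1; sign now -1; continue with (7/91)
flip (7/91) -> (91/7): both odd, 7 mod 4 = 3, 91 mod 4 = 3, so the flip contributes -1; sign now +1
(91/7): 91 mod 7 = 0, so (91/7) = (0/7)
reached (0/7); gcd(a, n) > 1, so (0/7) = 0 and the symbol is 0

0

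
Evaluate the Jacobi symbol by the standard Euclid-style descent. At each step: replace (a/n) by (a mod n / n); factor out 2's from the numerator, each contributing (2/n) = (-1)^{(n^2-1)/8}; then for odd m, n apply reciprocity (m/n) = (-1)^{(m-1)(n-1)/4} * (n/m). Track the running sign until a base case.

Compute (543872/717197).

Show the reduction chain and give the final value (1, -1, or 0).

543872 = 2^7·4249; (2/717197) = -1 since 717197 mod 8 = 5, so (543872/717197) = (-1)^7·(4249/717197); sign now -1
reciprocity: (4249/717197) = +1·(717197/4249) since 4249 mod 4 = 1, 717197 mod 4 = 1; sign now -1
(717197/4249) = (3365/4249)   [reduce mod 4249]
reciprocity: (3365/4249) = +1·(4249/3365) since 3365 mod 4 = 1, 4249 mod 4 = 1; sign now -1
(4249/3365) = (884/3365)   [reduce mod 3365]
884 = 2^2·221; (2/3365) = -1 since 3365 mod 8 = 5, so (884/3365) = (-1)^2·(221/3365); sign now -1
reciprocity: (221/3365) = +1·(3365/221) since 221 mod 4 = 1, 3365 mod 4 = 1; sign now -1
(3365/221) = (50/221)   [reduce mod 221]
50 = 2^1·25; (2/221) = -1 since 221 mod 8 = 5, so (50/221) = (-1)^1·(25/221); sign now +1
reciprocity: (25/221) = +1·(221/25) since 25 mod 4 = 1, 221 mod 4 = 1; sign now +1
(221/25) = (21/25)   [reduce mod 25]
reciprocity: (21/25) = +1·(25/21) since 21 mod 4 = 1, 25 mod 4 = 1; sign now +1
(25/21) = (4/21)   [reduce mod 21]
4 = 2^2·1; (2/21) = -1 since 21 mod 8 = 5, so (4/21) = (-1)^2·(1/21); sign now +1
(1/21) = 1; final value = sign = +1

1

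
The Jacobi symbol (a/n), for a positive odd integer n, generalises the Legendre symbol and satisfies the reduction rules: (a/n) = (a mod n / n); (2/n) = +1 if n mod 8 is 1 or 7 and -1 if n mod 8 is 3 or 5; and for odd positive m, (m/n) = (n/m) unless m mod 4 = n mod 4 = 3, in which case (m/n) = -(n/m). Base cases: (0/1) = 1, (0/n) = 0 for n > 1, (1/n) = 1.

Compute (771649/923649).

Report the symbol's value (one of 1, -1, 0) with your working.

flip (771649/923649) -> (923649/771649): both odd, 771649 mod 4 = 1, 923649 mod 4 = 1, so the flip contributes +1; sign now +1
(923649/771649): 923649 mod 771649 = 152000, so (923649/771649) = (152000/771649)
factor out 2^6: 152000 = 2^6·2375; with 771649 mod 8 = 1, (2/771649) = +1; sign now +1; continue with (2375/771649)
flip (2375/771649) -> (771649/2375): both odd, 2375 mod 4 = 3, 771649 mod 4 = 1, so the flip contributes +1; sign now +1
(771649/2375): 771649 mod 2375 = 2149, so (771649/2375) = (2149/2375)
flip (2149/2375) -> (2375/2149): both odd, 2149 mod 4 = 1, 2375 mod 4 = 3, so the flip contributes +1; sign now +1
(2375/2149): 2375 mod 2149 = 226, so (2375/2149) = (226/2149)
factor out 2^1: 226 = 2^1·113; with 2149 mod 8 = 5, (2/2149) = -1; sign now -1; continue with (113/2149)
flip (113/2149) -> (2149/113): both odd, 113 mod 4 = 1, 2149 mod 4 = 1, so the flip contributes +1; sign now -1
(2149/113): 2149 mod 113 = 2, so (2149/113) = (2/113)
factor out 2^1: 2 = 2^1·1; with 113 mod 8 = 1, (2/113) = +1; sign now -1; continue with (1/113)
reached (1/113) = 1, so the symbol is -1

-1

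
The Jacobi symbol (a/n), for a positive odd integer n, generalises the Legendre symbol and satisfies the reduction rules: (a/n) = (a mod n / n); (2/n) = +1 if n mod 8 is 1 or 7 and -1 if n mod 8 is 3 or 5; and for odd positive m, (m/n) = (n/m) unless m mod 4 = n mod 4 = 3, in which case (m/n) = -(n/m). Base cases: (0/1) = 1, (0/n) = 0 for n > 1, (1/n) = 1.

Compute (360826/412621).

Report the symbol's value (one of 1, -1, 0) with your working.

-1

360826 = 2^1·180413; (2/412621) = -1 since 412621 mod 8 = 5, so (360826/412621) = (-1)^1·(180413/412621); sign now -1
reciprocity: (180413/412621) = +1·(412621/180413) since 180413 mod 4 = 1, 412621 mod 4 = 1; sign now -1
(412621/180413) = (51795/180413)   [reduce mod 180413]
reciprocity: (51795/180413) = +1·(180413/51795) since 51795 mod 4 = 3, 180413 mod 4 = 1; sign now -1
(180413/51795) = (25028/51795)   [reduce mod 51795]
25028 = 2^2·6257; (2/51795) = -1 since 51795 mod 8 = 3, so (25028/51795) = (-1)^2·(6257/51795); sign now -1
reciprocity: (6257/51795) = +1·(51795/6257) since 6257 mod 4 = 1, 51795 mod 4 = 3; sign now -1
(51795/6257) = (1739/6257)   [reduce mod 6257]
reciprocity: (1739/6257) = +1·(6257/1739) since 1739 mod 4 = 3, 6257 mod 4 = 1; sign now -1
(6257/1739) = (1040/1739)   [reduce mod 1739]
1040 = 2^4·65; (2/1739) = -1 since 1739 mod 8 = 3, so (1040/1739) = (-1)^4·(65/1739); sign now -1
reciprocity: (65/1739) = +1·(1739/65) since 65 mod 4 = 1, 1739 mod 4 = 3; sign now -1
(1739/65) = (49/65)   [reduce mod 65]
reciprocity: (49/65) = +1·(65/49) since 49 mod 4 = 1, 65 mod 4 = 1; sign now -1
(65/49) = (16/49)   [reduce mod 49]
16 = 2^4·1; (2/49) = +1 since 49 mod 8 = 1, so (16/49) = (+1)^4·(1/49); sign now -1
(1/49) = 1; final value = sign = -1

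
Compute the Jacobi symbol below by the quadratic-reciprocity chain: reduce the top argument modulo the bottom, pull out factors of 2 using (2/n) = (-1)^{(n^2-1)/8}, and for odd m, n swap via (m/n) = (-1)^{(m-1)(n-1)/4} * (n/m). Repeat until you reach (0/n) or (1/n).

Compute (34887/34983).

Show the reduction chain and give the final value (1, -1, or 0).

flip (34887/34983) -> (34983/34887): both odd, 34887 mod 4 = 3, 34983 mod 4 = 3, so the flip contributes -1; sign now -1
(34983/34887): 34983 mod 34887 = 96, so (34983/34887) = (96/34887)
factor out 2^5: 96 = 2^5·3; with 34887 mod 8 = 7, (2/34887) = +1; sign now -1; continue with (3/34887)
flip (3/34887) -> (34887/3): both odd, 3 mod 4 = 3, 34887 mod 4 = 3, so the flip contributes -1; sign now +1
(34887/3): 34887 mod 3 = 0, so (34887/3) = (0/3)
reached (0/3); gcd(a, n) > 1, so (0/3) = 0 and the symbol is 0

0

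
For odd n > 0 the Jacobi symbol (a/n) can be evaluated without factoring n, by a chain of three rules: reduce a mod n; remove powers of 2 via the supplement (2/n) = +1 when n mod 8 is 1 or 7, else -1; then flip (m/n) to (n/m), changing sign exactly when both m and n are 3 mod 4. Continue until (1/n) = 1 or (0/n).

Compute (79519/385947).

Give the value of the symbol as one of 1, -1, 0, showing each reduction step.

-1

reciprocity: (79519/385947) = -1·(385947/79519) since 79519 mod 4 = 3, 385947 mod 4 = 3; sign now -1
(385947/79519) = (67871/79519)   [reduce mod 79519]
reciprocity: (67871/79519) = -1·(79519/67871) since 67871 mod 4 = 3, 79519 mod 4 = 3; sign now +1
(79519/67871) = (11648/67871)   [reduce mod 67871]
11648 = 2^7·91; (2/67871) = +1 since 67871 mod 8 = 7, so (11648/67871) = (+1)^7·(91/67871); sign now +1
reciprocity: (91/67871) = -1·(67871/91) since 91 mod 4 = 3, 67871 mod 4 = 3; sign now -1
(67871/91) = (76/91)   [reduce mod 91]
76 = 2^2·19; (2/91) = -1 since 91 mod 8 = 3, so (76/91) = (-1)^2·(19/91); sign now -1
reciprocity: (19/91) = -1·(91/19) since 19 mod 4 = 3, 91 mod 4 = 3; sign now +1
(91/19) = (15/19)   [reduce mod 19]
reciprocity: (15/19) = -1·(19/15) since 15 mod 4 = 3, 19 mod 4 = 3; sign now -1
(19/15) = (4/15)   [reduce mod 15]
4 = 2^2·1; (2/15) = +1 since 15 mod 8 = 7, so (4/15) = (+1)^2·(1/15); sign now -1
(1/15) = 1; final value = sign = -1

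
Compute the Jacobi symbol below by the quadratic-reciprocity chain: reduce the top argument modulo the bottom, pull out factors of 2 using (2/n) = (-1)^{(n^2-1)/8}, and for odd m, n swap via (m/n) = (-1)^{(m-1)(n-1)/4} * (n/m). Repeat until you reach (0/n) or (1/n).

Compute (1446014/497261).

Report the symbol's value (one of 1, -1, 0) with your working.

(1446014/497261): 1446014 mod 497261 = 451492, so (1446014/497261) = (451492/497261)
factor out 2^2: 451492 = 2^2·112873; with 497261 mod 8 = 5, (2/497261) = -1; sign now +1; continue with (112873/497261)
flip (112873/497261) -> (497261/112873): both odd, 112873 mod 4 = 1, 497261 mod 4 = 1, so the flip contributes +1; sign now +1
(497261/112873): 497261 mod 112873 = 45769, so (497261/112873) = (45769/112873)
flip (45769/112873) -> (112873/45769): both odd, 45769 mod 4 = 1, 112873 mod 4 = 1, so the flip contributes +1; sign now +1
(112873/45769): 112873 mod 45769 = 21335, so (112873/45769) = (21335/45769)
flip (21335/45769) -> (45769/21335): both odd, 21335 mod 4 = 3, 45769 mod 4 = 1, so the flip contributes +1; sign now +1
(45769/21335): 45769 mod 21335 = 3099, so (45769/21335) = (3099/21335)
flip (3099/21335) -> (21335/3099): both odd, 3099 mod 4 = 3, 21335 mod 4 = 3, so the flip contributes -1; sign now -1
(21335/3099): 21335 mod 3099 = 2741, so (21335/3099) = (2741/3099)
flip (2741/3099) -> (3099/2741): both odd, 2741 mod 4 = 1, 3099 mod 4 = 3, so the flip contributes +1; sign now -1
(3099/2741): 3099 mod 2741 = 358, so (3099/2741) = (358/2741)
factor out 2^1: 358 = 2^1·179; with 2741 mod 8 = 5, (2/2741) = -1; sign now +1; continue with (179/2741)
flip (179/2741) -> (2741/179): both odd, 179 mod 4 = 3, 2741 mod 4 = 1, so the flip contributes +1; sign now +1
(2741/179): 2741 mod 179 = 56, so (2741/179) = (56/179)
factor out 2^3: 56 = 2^3·7; with 179 mod 8 = 3, (2/179) = -1; sign now -1; continue with (7/179)
flip (7/179) -> (179/7): both odd, 7 mod 4 = 3, 179 mod 4 = 3, so the flip contributes -1; sign now +1
(179/7): 179 mod 7 = 4, so (179/7) = (4/7)
factor out 2^2: 4 = 2^2·1; with 7 mod 8 = 7, (2/7) = +1; sign now +1; continue with (1/7)
reached (1/7) = 1, so the symbol is +1

1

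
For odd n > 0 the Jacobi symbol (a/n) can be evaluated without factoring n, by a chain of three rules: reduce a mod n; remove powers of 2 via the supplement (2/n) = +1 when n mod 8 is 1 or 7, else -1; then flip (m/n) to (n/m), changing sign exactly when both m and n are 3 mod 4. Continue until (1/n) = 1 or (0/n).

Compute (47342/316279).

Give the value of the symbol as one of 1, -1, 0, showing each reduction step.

factor out 2^1: 47342 = 2^1·23671; with 316279 mod 8 = 7, (2/316279) = +1; sign now +1; continue with (23671/316279)
flip (23671/316279) -> (316279/23671): both odd, 23671 mod 4 = 3, 316279 mod 4 = 3, so the flip contributes -1; sign now -1
(316279/23671): 316279 mod 23671 = 8556, so (316279/23671) = (8556/23671)
factor out 2^2: 8556 = 2^2·2139; with 23671 mod 8 = 7, (2/23671) = +1; sign now -1; continue with (2139/23671)
flip (2139/23671) -> (23671/2139): both odd, 2139 mod 4 = 3, 23671 mod 4 = 3, so the flip contributes -1; sign now +1
(23671/2139): 23671 mod 2139 = 142, so (23671/2139) = (142/2139)
factor out 2^1: 142 = 2^1·71; with 2139 mod 8 = 3, (2/2139) = -1; sign now -1; continue with (71/2139)
flip (71/2139) -> (2139/71): both odd, 71 mod 4 = 3, 2139 mod 4 = 3, so the flip contributes -1; sign now +1
(2139/71): 2139 mod 71 = 9, so (2139/71) = (9/71)
flip (9/71) -> (71/9): both odd, 9 mod 4 = 1, 71 mod 4 = 3, so the flip contributes +1; sign now +1
(71/9): 71 mod 9 = 8, so (71/9) = (8/9)
factor out 2^3: 8 = 2^3·1; with 9 mod 8 = 1, (2/9) = +1; sign now +1; continue with (1/9)
reached (1/9) = 1, so the symbol is +1

1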